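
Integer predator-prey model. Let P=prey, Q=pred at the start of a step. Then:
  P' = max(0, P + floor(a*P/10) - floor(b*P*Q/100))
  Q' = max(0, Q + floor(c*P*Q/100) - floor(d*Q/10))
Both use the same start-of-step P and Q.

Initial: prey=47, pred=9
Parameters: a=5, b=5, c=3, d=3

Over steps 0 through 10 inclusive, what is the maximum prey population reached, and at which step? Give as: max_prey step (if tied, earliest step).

Answer: 49 1

Derivation:
Step 1: prey: 47+23-21=49; pred: 9+12-2=19
Step 2: prey: 49+24-46=27; pred: 19+27-5=41
Step 3: prey: 27+13-55=0; pred: 41+33-12=62
Step 4: prey: 0+0-0=0; pred: 62+0-18=44
Step 5: prey: 0+0-0=0; pred: 44+0-13=31
Step 6: prey: 0+0-0=0; pred: 31+0-9=22
Step 7: prey: 0+0-0=0; pred: 22+0-6=16
Step 8: prey: 0+0-0=0; pred: 16+0-4=12
Step 9: prey: 0+0-0=0; pred: 12+0-3=9
Step 10: prey: 0+0-0=0; pred: 9+0-2=7
Max prey = 49 at step 1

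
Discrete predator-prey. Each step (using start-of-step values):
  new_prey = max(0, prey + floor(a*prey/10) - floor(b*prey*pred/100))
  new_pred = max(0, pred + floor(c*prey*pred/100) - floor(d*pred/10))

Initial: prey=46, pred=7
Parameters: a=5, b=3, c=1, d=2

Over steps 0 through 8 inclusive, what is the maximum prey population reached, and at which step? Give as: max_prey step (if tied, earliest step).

Answer: 83 3

Derivation:
Step 1: prey: 46+23-9=60; pred: 7+3-1=9
Step 2: prey: 60+30-16=74; pred: 9+5-1=13
Step 3: prey: 74+37-28=83; pred: 13+9-2=20
Step 4: prey: 83+41-49=75; pred: 20+16-4=32
Step 5: prey: 75+37-72=40; pred: 32+24-6=50
Step 6: prey: 40+20-60=0; pred: 50+20-10=60
Step 7: prey: 0+0-0=0; pred: 60+0-12=48
Step 8: prey: 0+0-0=0; pred: 48+0-9=39
Max prey = 83 at step 3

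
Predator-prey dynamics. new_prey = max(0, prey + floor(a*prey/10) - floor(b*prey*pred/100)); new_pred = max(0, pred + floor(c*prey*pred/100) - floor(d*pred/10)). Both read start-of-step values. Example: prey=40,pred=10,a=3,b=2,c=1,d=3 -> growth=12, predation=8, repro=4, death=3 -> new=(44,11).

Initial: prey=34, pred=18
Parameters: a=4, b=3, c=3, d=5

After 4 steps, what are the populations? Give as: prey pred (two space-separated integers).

Answer: 2 24

Derivation:
Step 1: prey: 34+13-18=29; pred: 18+18-9=27
Step 2: prey: 29+11-23=17; pred: 27+23-13=37
Step 3: prey: 17+6-18=5; pred: 37+18-18=37
Step 4: prey: 5+2-5=2; pred: 37+5-18=24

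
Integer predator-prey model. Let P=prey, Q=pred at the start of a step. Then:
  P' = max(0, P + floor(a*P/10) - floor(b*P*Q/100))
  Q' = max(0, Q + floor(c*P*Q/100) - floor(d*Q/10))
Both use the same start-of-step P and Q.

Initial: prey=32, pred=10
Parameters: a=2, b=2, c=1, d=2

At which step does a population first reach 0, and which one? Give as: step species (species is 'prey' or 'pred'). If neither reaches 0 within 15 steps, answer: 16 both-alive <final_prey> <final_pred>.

Answer: 16 both-alive 10 10

Derivation:
Step 1: prey: 32+6-6=32; pred: 10+3-2=11
Step 2: prey: 32+6-7=31; pred: 11+3-2=12
Step 3: prey: 31+6-7=30; pred: 12+3-2=13
Step 4: prey: 30+6-7=29; pred: 13+3-2=14
Step 5: prey: 29+5-8=26; pred: 14+4-2=16
Step 6: prey: 26+5-8=23; pred: 16+4-3=17
Step 7: prey: 23+4-7=20; pred: 17+3-3=17
Step 8: prey: 20+4-6=18; pred: 17+3-3=17
Step 9: prey: 18+3-6=15; pred: 17+3-3=17
Step 10: prey: 15+3-5=13; pred: 17+2-3=16
Step 11: prey: 13+2-4=11; pred: 16+2-3=15
Step 12: prey: 11+2-3=10; pred: 15+1-3=13
Step 13: prey: 10+2-2=10; pred: 13+1-2=12
Step 14: prey: 10+2-2=10; pred: 12+1-2=11
Step 15: prey: 10+2-2=10; pred: 11+1-2=10
No extinction within 15 steps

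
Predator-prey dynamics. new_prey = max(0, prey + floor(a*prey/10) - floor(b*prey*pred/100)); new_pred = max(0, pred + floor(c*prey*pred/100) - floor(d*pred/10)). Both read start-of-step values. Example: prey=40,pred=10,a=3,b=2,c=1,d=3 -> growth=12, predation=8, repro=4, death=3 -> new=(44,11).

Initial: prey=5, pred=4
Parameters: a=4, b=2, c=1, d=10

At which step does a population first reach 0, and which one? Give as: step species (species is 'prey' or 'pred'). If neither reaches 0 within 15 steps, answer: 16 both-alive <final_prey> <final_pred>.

Step 1: prey: 5+2-0=7; pred: 4+0-4=0
First extinction: pred at step 1

Answer: 1 pred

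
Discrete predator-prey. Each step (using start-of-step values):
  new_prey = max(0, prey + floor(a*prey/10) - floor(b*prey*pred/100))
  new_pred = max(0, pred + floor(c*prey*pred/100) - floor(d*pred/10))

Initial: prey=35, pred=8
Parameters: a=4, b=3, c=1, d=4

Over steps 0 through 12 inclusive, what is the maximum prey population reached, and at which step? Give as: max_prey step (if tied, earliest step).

Answer: 80 6

Derivation:
Step 1: prey: 35+14-8=41; pred: 8+2-3=7
Step 2: prey: 41+16-8=49; pred: 7+2-2=7
Step 3: prey: 49+19-10=58; pred: 7+3-2=8
Step 4: prey: 58+23-13=68; pred: 8+4-3=9
Step 5: prey: 68+27-18=77; pred: 9+6-3=12
Step 6: prey: 77+30-27=80; pred: 12+9-4=17
Step 7: prey: 80+32-40=72; pred: 17+13-6=24
Step 8: prey: 72+28-51=49; pred: 24+17-9=32
Step 9: prey: 49+19-47=21; pred: 32+15-12=35
Step 10: prey: 21+8-22=7; pred: 35+7-14=28
Step 11: prey: 7+2-5=4; pred: 28+1-11=18
Step 12: prey: 4+1-2=3; pred: 18+0-7=11
Max prey = 80 at step 6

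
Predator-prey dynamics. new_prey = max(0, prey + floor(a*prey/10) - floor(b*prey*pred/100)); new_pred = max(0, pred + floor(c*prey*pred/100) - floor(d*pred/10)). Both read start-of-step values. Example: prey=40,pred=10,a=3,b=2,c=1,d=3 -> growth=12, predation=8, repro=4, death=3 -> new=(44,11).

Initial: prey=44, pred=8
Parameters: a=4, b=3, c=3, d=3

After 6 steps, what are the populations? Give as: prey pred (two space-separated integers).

Answer: 0 44

Derivation:
Step 1: prey: 44+17-10=51; pred: 8+10-2=16
Step 2: prey: 51+20-24=47; pred: 16+24-4=36
Step 3: prey: 47+18-50=15; pred: 36+50-10=76
Step 4: prey: 15+6-34=0; pred: 76+34-22=88
Step 5: prey: 0+0-0=0; pred: 88+0-26=62
Step 6: prey: 0+0-0=0; pred: 62+0-18=44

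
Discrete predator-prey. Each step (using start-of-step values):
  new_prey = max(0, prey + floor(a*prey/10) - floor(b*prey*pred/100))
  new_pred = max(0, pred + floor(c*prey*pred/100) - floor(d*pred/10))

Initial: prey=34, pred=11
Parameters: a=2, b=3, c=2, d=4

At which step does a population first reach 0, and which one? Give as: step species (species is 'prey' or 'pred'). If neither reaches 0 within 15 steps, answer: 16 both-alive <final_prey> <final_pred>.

Answer: 16 both-alive 16 2

Derivation:
Step 1: prey: 34+6-11=29; pred: 11+7-4=14
Step 2: prey: 29+5-12=22; pred: 14+8-5=17
Step 3: prey: 22+4-11=15; pred: 17+7-6=18
Step 4: prey: 15+3-8=10; pred: 18+5-7=16
Step 5: prey: 10+2-4=8; pred: 16+3-6=13
Step 6: prey: 8+1-3=6; pred: 13+2-5=10
Step 7: prey: 6+1-1=6; pred: 10+1-4=7
Step 8: prey: 6+1-1=6; pred: 7+0-2=5
Step 9: prey: 6+1-0=7; pred: 5+0-2=3
Step 10: prey: 7+1-0=8; pred: 3+0-1=2
Step 11: prey: 8+1-0=9; pred: 2+0-0=2
Step 12: prey: 9+1-0=10; pred: 2+0-0=2
Step 13: prey: 10+2-0=12; pred: 2+0-0=2
Step 14: prey: 12+2-0=14; pred: 2+0-0=2
Step 15: prey: 14+2-0=16; pred: 2+0-0=2
No extinction within 15 steps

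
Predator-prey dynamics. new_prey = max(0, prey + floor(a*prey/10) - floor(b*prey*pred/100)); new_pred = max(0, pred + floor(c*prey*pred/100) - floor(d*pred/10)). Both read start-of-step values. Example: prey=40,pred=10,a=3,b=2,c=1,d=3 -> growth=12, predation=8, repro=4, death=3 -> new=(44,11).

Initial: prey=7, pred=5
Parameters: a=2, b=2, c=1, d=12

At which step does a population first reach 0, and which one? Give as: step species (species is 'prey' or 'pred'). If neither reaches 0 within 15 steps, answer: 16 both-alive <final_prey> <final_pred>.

Step 1: prey: 7+1-0=8; pred: 5+0-6=0
First extinction: pred at step 1

Answer: 1 pred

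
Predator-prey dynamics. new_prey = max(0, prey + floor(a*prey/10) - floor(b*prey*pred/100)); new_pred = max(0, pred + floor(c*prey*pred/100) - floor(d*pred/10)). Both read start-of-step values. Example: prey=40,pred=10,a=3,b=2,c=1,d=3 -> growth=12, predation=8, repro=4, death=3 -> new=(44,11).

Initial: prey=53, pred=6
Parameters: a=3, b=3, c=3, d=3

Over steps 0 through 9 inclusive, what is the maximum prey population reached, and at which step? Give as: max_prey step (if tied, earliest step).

Step 1: prey: 53+15-9=59; pred: 6+9-1=14
Step 2: prey: 59+17-24=52; pred: 14+24-4=34
Step 3: prey: 52+15-53=14; pred: 34+53-10=77
Step 4: prey: 14+4-32=0; pred: 77+32-23=86
Step 5: prey: 0+0-0=0; pred: 86+0-25=61
Step 6: prey: 0+0-0=0; pred: 61+0-18=43
Step 7: prey: 0+0-0=0; pred: 43+0-12=31
Step 8: prey: 0+0-0=0; pred: 31+0-9=22
Step 9: prey: 0+0-0=0; pred: 22+0-6=16
Max prey = 59 at step 1

Answer: 59 1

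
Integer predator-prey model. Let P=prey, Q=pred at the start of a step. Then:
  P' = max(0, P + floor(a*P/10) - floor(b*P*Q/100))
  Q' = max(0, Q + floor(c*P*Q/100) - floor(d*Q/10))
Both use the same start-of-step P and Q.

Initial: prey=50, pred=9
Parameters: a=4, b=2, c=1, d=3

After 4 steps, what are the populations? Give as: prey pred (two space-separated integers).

Step 1: prey: 50+20-9=61; pred: 9+4-2=11
Step 2: prey: 61+24-13=72; pred: 11+6-3=14
Step 3: prey: 72+28-20=80; pred: 14+10-4=20
Step 4: prey: 80+32-32=80; pred: 20+16-6=30

Answer: 80 30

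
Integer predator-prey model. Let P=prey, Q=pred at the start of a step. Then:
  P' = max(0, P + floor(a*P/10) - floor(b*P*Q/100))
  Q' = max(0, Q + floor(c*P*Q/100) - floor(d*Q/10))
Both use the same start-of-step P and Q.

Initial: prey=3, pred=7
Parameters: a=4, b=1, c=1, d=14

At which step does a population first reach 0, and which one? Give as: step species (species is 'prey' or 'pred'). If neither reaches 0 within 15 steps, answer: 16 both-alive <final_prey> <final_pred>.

Step 1: prey: 3+1-0=4; pred: 7+0-9=0
First extinction: pred at step 1

Answer: 1 pred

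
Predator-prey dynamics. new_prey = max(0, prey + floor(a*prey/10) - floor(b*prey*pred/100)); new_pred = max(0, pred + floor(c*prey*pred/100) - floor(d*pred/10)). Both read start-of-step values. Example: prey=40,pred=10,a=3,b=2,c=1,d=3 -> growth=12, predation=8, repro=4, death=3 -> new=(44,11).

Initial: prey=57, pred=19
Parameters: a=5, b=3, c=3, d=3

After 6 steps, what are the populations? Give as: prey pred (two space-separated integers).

Answer: 0 33

Derivation:
Step 1: prey: 57+28-32=53; pred: 19+32-5=46
Step 2: prey: 53+26-73=6; pred: 46+73-13=106
Step 3: prey: 6+3-19=0; pred: 106+19-31=94
Step 4: prey: 0+0-0=0; pred: 94+0-28=66
Step 5: prey: 0+0-0=0; pred: 66+0-19=47
Step 6: prey: 0+0-0=0; pred: 47+0-14=33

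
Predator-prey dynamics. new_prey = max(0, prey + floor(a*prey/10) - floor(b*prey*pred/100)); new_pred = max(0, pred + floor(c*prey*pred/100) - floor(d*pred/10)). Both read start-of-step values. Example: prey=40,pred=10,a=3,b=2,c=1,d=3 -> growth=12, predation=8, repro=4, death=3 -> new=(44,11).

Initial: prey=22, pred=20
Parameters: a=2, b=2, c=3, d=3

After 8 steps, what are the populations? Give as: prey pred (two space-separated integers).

Answer: 1 10

Derivation:
Step 1: prey: 22+4-8=18; pred: 20+13-6=27
Step 2: prey: 18+3-9=12; pred: 27+14-8=33
Step 3: prey: 12+2-7=7; pred: 33+11-9=35
Step 4: prey: 7+1-4=4; pred: 35+7-10=32
Step 5: prey: 4+0-2=2; pred: 32+3-9=26
Step 6: prey: 2+0-1=1; pred: 26+1-7=20
Step 7: prey: 1+0-0=1; pred: 20+0-6=14
Step 8: prey: 1+0-0=1; pred: 14+0-4=10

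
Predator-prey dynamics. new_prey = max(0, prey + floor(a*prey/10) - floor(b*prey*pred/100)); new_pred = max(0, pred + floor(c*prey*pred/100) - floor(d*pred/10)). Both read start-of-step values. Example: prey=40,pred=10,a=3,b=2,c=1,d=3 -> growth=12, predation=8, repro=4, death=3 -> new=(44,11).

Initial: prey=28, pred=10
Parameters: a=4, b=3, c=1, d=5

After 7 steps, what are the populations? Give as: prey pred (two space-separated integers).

Answer: 108 8

Derivation:
Step 1: prey: 28+11-8=31; pred: 10+2-5=7
Step 2: prey: 31+12-6=37; pred: 7+2-3=6
Step 3: prey: 37+14-6=45; pred: 6+2-3=5
Step 4: prey: 45+18-6=57; pred: 5+2-2=5
Step 5: prey: 57+22-8=71; pred: 5+2-2=5
Step 6: prey: 71+28-10=89; pred: 5+3-2=6
Step 7: prey: 89+35-16=108; pred: 6+5-3=8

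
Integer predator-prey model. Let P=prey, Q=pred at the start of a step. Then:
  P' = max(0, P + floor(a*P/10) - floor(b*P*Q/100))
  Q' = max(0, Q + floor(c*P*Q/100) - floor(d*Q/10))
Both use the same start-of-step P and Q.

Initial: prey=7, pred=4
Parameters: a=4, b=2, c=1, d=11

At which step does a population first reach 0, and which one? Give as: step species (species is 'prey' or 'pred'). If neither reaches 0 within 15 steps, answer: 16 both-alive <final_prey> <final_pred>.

Step 1: prey: 7+2-0=9; pred: 4+0-4=0
First extinction: pred at step 1

Answer: 1 pred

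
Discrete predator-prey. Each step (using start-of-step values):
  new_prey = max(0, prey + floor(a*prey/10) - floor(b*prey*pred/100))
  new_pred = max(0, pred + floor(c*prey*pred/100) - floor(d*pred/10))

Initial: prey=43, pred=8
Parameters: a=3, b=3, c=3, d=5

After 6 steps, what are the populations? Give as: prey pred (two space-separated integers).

Answer: 0 13

Derivation:
Step 1: prey: 43+12-10=45; pred: 8+10-4=14
Step 2: prey: 45+13-18=40; pred: 14+18-7=25
Step 3: prey: 40+12-30=22; pred: 25+30-12=43
Step 4: prey: 22+6-28=0; pred: 43+28-21=50
Step 5: prey: 0+0-0=0; pred: 50+0-25=25
Step 6: prey: 0+0-0=0; pred: 25+0-12=13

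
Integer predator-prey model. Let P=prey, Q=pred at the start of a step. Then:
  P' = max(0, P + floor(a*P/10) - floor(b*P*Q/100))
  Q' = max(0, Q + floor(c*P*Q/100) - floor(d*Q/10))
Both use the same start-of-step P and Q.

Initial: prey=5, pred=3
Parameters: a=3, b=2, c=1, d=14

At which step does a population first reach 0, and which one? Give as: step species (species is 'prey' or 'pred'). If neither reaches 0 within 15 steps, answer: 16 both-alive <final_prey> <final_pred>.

Answer: 1 pred

Derivation:
Step 1: prey: 5+1-0=6; pred: 3+0-4=0
First extinction: pred at step 1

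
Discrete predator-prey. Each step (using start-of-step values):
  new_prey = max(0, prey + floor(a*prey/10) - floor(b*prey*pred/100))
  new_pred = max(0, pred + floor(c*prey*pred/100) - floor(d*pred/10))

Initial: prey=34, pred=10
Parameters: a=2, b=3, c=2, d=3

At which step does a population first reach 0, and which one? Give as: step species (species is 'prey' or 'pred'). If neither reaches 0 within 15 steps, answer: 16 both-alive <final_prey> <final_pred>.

Step 1: prey: 34+6-10=30; pred: 10+6-3=13
Step 2: prey: 30+6-11=25; pred: 13+7-3=17
Step 3: prey: 25+5-12=18; pred: 17+8-5=20
Step 4: prey: 18+3-10=11; pred: 20+7-6=21
Step 5: prey: 11+2-6=7; pred: 21+4-6=19
Step 6: prey: 7+1-3=5; pred: 19+2-5=16
Step 7: prey: 5+1-2=4; pred: 16+1-4=13
Step 8: prey: 4+0-1=3; pred: 13+1-3=11
Step 9: prey: 3+0-0=3; pred: 11+0-3=8
Step 10: prey: 3+0-0=3; pred: 8+0-2=6
Step 11: prey: 3+0-0=3; pred: 6+0-1=5
Step 12: prey: 3+0-0=3; pred: 5+0-1=4
Step 13: prey: 3+0-0=3; pred: 4+0-1=3
Step 14: prey: 3+0-0=3; pred: 3+0-0=3
Steps 15-15: state stable at prey=3, pred=3 (no change)
No extinction within 15 steps

Answer: 16 both-alive 3 3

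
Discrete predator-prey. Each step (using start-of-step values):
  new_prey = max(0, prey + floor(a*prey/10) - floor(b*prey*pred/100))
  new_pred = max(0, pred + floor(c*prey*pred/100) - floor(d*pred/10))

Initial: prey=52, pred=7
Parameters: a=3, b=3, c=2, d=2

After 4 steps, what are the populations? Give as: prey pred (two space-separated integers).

Step 1: prey: 52+15-10=57; pred: 7+7-1=13
Step 2: prey: 57+17-22=52; pred: 13+14-2=25
Step 3: prey: 52+15-39=28; pred: 25+26-5=46
Step 4: prey: 28+8-38=0; pred: 46+25-9=62

Answer: 0 62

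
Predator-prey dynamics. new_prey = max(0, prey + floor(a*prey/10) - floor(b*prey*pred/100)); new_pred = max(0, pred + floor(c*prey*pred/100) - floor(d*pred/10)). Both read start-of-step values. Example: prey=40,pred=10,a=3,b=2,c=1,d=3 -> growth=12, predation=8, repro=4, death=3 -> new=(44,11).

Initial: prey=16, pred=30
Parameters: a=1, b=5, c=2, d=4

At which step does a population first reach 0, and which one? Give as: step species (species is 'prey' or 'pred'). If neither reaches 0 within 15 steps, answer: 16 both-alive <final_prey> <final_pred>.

Answer: 1 prey

Derivation:
Step 1: prey: 16+1-24=0; pred: 30+9-12=27
First extinction: prey at step 1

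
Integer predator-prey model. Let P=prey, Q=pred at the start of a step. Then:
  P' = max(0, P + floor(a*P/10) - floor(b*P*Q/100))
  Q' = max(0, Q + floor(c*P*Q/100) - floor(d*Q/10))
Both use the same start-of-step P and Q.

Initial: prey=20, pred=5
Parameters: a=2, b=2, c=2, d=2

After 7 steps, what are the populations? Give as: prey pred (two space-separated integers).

Step 1: prey: 20+4-2=22; pred: 5+2-1=6
Step 2: prey: 22+4-2=24; pred: 6+2-1=7
Step 3: prey: 24+4-3=25; pred: 7+3-1=9
Step 4: prey: 25+5-4=26; pred: 9+4-1=12
Step 5: prey: 26+5-6=25; pred: 12+6-2=16
Step 6: prey: 25+5-8=22; pred: 16+8-3=21
Step 7: prey: 22+4-9=17; pred: 21+9-4=26

Answer: 17 26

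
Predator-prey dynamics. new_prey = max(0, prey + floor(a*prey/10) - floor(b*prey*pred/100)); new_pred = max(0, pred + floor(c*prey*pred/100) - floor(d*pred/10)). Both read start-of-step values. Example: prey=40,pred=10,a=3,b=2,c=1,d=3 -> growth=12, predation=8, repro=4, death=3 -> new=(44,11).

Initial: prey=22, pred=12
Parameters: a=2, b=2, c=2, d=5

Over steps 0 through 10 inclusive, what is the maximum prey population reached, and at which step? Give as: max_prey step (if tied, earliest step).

Answer: 30 10

Derivation:
Step 1: prey: 22+4-5=21; pred: 12+5-6=11
Step 2: prey: 21+4-4=21; pred: 11+4-5=10
Step 3: prey: 21+4-4=21; pred: 10+4-5=9
Step 4: prey: 21+4-3=22; pred: 9+3-4=8
Step 5: prey: 22+4-3=23; pred: 8+3-4=7
Step 6: prey: 23+4-3=24; pred: 7+3-3=7
Step 7: prey: 24+4-3=25; pred: 7+3-3=7
Step 8: prey: 25+5-3=27; pred: 7+3-3=7
Step 9: prey: 27+5-3=29; pred: 7+3-3=7
Step 10: prey: 29+5-4=30; pred: 7+4-3=8
Max prey = 30 at step 10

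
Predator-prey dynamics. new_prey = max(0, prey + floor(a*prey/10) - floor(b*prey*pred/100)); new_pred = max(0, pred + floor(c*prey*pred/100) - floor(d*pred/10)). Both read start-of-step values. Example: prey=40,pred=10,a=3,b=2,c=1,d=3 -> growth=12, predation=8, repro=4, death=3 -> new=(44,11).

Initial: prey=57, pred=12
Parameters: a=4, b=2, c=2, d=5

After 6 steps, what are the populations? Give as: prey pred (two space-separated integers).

Step 1: prey: 57+22-13=66; pred: 12+13-6=19
Step 2: prey: 66+26-25=67; pred: 19+25-9=35
Step 3: prey: 67+26-46=47; pred: 35+46-17=64
Step 4: prey: 47+18-60=5; pred: 64+60-32=92
Step 5: prey: 5+2-9=0; pred: 92+9-46=55
Step 6: prey: 0+0-0=0; pred: 55+0-27=28

Answer: 0 28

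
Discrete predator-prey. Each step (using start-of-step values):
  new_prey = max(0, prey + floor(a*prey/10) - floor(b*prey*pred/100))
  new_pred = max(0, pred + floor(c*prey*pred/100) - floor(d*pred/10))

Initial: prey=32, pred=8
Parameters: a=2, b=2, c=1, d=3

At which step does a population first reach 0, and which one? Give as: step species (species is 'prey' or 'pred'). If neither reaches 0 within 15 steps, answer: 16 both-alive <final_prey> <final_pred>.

Answer: 16 both-alive 22 16

Derivation:
Step 1: prey: 32+6-5=33; pred: 8+2-2=8
Step 2: prey: 33+6-5=34; pred: 8+2-2=8
Step 3: prey: 34+6-5=35; pred: 8+2-2=8
Step 4: prey: 35+7-5=37; pred: 8+2-2=8
Step 5: prey: 37+7-5=39; pred: 8+2-2=8
Step 6: prey: 39+7-6=40; pred: 8+3-2=9
Step 7: prey: 40+8-7=41; pred: 9+3-2=10
Step 8: prey: 41+8-8=41; pred: 10+4-3=11
Step 9: prey: 41+8-9=40; pred: 11+4-3=12
Step 10: prey: 40+8-9=39; pred: 12+4-3=13
Step 11: prey: 39+7-10=36; pred: 13+5-3=15
Step 12: prey: 36+7-10=33; pred: 15+5-4=16
Step 13: prey: 33+6-10=29; pred: 16+5-4=17
Step 14: prey: 29+5-9=25; pred: 17+4-5=16
Step 15: prey: 25+5-8=22; pred: 16+4-4=16
No extinction within 15 steps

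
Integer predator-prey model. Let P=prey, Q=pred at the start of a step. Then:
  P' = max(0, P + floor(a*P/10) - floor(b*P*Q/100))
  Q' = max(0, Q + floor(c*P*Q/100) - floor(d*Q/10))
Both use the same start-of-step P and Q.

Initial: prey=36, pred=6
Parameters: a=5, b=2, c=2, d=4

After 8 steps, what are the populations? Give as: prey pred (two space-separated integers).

Step 1: prey: 36+18-4=50; pred: 6+4-2=8
Step 2: prey: 50+25-8=67; pred: 8+8-3=13
Step 3: prey: 67+33-17=83; pred: 13+17-5=25
Step 4: prey: 83+41-41=83; pred: 25+41-10=56
Step 5: prey: 83+41-92=32; pred: 56+92-22=126
Step 6: prey: 32+16-80=0; pred: 126+80-50=156
Step 7: prey: 0+0-0=0; pred: 156+0-62=94
Step 8: prey: 0+0-0=0; pred: 94+0-37=57

Answer: 0 57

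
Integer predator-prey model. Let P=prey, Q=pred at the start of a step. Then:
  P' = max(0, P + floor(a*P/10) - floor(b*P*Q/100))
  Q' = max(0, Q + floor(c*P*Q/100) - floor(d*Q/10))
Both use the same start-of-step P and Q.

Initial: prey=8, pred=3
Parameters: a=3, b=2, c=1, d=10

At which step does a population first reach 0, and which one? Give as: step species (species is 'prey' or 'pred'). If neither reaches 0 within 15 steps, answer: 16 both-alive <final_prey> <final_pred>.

Answer: 1 pred

Derivation:
Step 1: prey: 8+2-0=10; pred: 3+0-3=0
First extinction: pred at step 1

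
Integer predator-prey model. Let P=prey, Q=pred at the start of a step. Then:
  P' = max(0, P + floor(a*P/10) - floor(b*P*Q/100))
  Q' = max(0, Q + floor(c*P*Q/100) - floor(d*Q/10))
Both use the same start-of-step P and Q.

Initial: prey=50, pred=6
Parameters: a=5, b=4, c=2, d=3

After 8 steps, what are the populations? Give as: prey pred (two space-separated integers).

Answer: 0 17

Derivation:
Step 1: prey: 50+25-12=63; pred: 6+6-1=11
Step 2: prey: 63+31-27=67; pred: 11+13-3=21
Step 3: prey: 67+33-56=44; pred: 21+28-6=43
Step 4: prey: 44+22-75=0; pred: 43+37-12=68
Step 5: prey: 0+0-0=0; pred: 68+0-20=48
Step 6: prey: 0+0-0=0; pred: 48+0-14=34
Step 7: prey: 0+0-0=0; pred: 34+0-10=24
Step 8: prey: 0+0-0=0; pred: 24+0-7=17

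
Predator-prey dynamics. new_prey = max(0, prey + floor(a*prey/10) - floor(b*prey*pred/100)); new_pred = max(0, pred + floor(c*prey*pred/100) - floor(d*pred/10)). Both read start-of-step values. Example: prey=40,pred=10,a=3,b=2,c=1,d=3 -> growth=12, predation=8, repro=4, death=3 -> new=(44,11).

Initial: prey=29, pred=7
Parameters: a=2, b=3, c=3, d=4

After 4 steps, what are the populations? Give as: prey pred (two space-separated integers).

Step 1: prey: 29+5-6=28; pred: 7+6-2=11
Step 2: prey: 28+5-9=24; pred: 11+9-4=16
Step 3: prey: 24+4-11=17; pred: 16+11-6=21
Step 4: prey: 17+3-10=10; pred: 21+10-8=23

Answer: 10 23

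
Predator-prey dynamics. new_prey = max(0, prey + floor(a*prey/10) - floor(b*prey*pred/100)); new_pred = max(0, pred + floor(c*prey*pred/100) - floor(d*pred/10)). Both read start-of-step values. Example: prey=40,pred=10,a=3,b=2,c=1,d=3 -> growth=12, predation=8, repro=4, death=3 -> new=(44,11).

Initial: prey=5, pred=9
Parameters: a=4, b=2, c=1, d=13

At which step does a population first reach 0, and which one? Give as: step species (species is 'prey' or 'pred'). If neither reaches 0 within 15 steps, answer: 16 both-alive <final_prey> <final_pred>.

Answer: 1 pred

Derivation:
Step 1: prey: 5+2-0=7; pred: 9+0-11=0
First extinction: pred at step 1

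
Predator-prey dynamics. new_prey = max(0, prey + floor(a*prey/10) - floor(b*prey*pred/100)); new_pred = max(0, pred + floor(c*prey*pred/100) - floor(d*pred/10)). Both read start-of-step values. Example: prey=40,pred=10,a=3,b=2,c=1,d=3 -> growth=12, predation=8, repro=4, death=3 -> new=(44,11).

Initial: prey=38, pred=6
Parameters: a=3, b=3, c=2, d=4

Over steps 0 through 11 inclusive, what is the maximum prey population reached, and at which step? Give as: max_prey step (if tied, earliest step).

Answer: 45 2

Derivation:
Step 1: prey: 38+11-6=43; pred: 6+4-2=8
Step 2: prey: 43+12-10=45; pred: 8+6-3=11
Step 3: prey: 45+13-14=44; pred: 11+9-4=16
Step 4: prey: 44+13-21=36; pred: 16+14-6=24
Step 5: prey: 36+10-25=21; pred: 24+17-9=32
Step 6: prey: 21+6-20=7; pred: 32+13-12=33
Step 7: prey: 7+2-6=3; pred: 33+4-13=24
Step 8: prey: 3+0-2=1; pred: 24+1-9=16
Step 9: prey: 1+0-0=1; pred: 16+0-6=10
Step 10: prey: 1+0-0=1; pred: 10+0-4=6
Step 11: prey: 1+0-0=1; pred: 6+0-2=4
Max prey = 45 at step 2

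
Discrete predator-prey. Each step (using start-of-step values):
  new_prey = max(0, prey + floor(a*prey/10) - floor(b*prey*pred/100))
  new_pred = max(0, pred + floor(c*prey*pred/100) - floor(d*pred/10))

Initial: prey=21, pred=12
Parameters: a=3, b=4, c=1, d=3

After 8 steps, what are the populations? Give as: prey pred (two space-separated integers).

Answer: 21 3

Derivation:
Step 1: prey: 21+6-10=17; pred: 12+2-3=11
Step 2: prey: 17+5-7=15; pred: 11+1-3=9
Step 3: prey: 15+4-5=14; pred: 9+1-2=8
Step 4: prey: 14+4-4=14; pred: 8+1-2=7
Step 5: prey: 14+4-3=15; pred: 7+0-2=5
Step 6: prey: 15+4-3=16; pred: 5+0-1=4
Step 7: prey: 16+4-2=18; pred: 4+0-1=3
Step 8: prey: 18+5-2=21; pred: 3+0-0=3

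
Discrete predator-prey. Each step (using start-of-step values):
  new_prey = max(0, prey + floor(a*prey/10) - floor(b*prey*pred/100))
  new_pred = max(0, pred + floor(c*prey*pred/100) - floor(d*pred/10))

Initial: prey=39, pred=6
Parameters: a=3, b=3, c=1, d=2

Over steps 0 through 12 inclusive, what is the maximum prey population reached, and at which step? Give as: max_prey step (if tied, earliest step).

Answer: 47 3

Derivation:
Step 1: prey: 39+11-7=43; pred: 6+2-1=7
Step 2: prey: 43+12-9=46; pred: 7+3-1=9
Step 3: prey: 46+13-12=47; pred: 9+4-1=12
Step 4: prey: 47+14-16=45; pred: 12+5-2=15
Step 5: prey: 45+13-20=38; pred: 15+6-3=18
Step 6: prey: 38+11-20=29; pred: 18+6-3=21
Step 7: prey: 29+8-18=19; pred: 21+6-4=23
Step 8: prey: 19+5-13=11; pred: 23+4-4=23
Step 9: prey: 11+3-7=7; pred: 23+2-4=21
Step 10: prey: 7+2-4=5; pred: 21+1-4=18
Step 11: prey: 5+1-2=4; pred: 18+0-3=15
Step 12: prey: 4+1-1=4; pred: 15+0-3=12
Max prey = 47 at step 3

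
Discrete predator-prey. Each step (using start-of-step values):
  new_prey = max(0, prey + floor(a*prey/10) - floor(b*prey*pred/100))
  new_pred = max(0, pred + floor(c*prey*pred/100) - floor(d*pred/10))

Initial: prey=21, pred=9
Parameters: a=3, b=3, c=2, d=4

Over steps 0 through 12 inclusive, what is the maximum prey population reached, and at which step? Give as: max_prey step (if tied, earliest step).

Step 1: prey: 21+6-5=22; pred: 9+3-3=9
Step 2: prey: 22+6-5=23; pred: 9+3-3=9
Step 3: prey: 23+6-6=23; pred: 9+4-3=10
Step 4: prey: 23+6-6=23; pred: 10+4-4=10
Step 5: prey: 23+6-6=23; pred: 10+4-4=10
Step 6: prey: 23+6-6=23; pred: 10+4-4=10
Step 7: prey: 23+6-6=23; pred: 10+4-4=10
Step 8: prey: 23+6-6=23; pred: 10+4-4=10
Step 9: prey: 23+6-6=23; pred: 10+4-4=10
Step 10: prey: 23+6-6=23; pred: 10+4-4=10
Step 11: prey: 23+6-6=23; pred: 10+4-4=10
Step 12: prey: 23+6-6=23; pred: 10+4-4=10
Max prey = 23 at step 2

Answer: 23 2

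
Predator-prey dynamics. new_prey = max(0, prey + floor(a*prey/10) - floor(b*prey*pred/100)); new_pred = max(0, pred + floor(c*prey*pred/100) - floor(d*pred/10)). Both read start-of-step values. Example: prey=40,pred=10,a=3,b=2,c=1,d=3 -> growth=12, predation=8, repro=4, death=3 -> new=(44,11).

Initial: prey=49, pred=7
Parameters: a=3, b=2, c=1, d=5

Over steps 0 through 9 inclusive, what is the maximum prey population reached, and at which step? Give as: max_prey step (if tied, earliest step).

Step 1: prey: 49+14-6=57; pred: 7+3-3=7
Step 2: prey: 57+17-7=67; pred: 7+3-3=7
Step 3: prey: 67+20-9=78; pred: 7+4-3=8
Step 4: prey: 78+23-12=89; pred: 8+6-4=10
Step 5: prey: 89+26-17=98; pred: 10+8-5=13
Step 6: prey: 98+29-25=102; pred: 13+12-6=19
Step 7: prey: 102+30-38=94; pred: 19+19-9=29
Step 8: prey: 94+28-54=68; pred: 29+27-14=42
Step 9: prey: 68+20-57=31; pred: 42+28-21=49
Max prey = 102 at step 6

Answer: 102 6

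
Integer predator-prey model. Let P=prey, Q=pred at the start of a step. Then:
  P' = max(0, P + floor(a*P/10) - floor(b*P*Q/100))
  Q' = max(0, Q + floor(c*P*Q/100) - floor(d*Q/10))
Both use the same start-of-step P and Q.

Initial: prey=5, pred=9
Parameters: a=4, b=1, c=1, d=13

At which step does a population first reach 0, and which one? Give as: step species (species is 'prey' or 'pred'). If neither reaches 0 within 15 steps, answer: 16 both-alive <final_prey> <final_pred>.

Step 1: prey: 5+2-0=7; pred: 9+0-11=0
First extinction: pred at step 1

Answer: 1 pred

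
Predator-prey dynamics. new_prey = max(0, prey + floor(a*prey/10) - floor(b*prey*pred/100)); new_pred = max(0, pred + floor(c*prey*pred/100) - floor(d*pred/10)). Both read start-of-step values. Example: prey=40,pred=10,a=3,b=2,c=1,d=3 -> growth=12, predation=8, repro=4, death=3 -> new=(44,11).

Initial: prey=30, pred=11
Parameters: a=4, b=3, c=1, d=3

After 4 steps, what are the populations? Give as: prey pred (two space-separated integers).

Answer: 42 12

Derivation:
Step 1: prey: 30+12-9=33; pred: 11+3-3=11
Step 2: prey: 33+13-10=36; pred: 11+3-3=11
Step 3: prey: 36+14-11=39; pred: 11+3-3=11
Step 4: prey: 39+15-12=42; pred: 11+4-3=12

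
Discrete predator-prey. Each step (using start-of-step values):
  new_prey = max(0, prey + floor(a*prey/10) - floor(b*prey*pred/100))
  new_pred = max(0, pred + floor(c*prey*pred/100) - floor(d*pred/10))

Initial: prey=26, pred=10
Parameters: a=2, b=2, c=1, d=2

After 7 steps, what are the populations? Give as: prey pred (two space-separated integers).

Answer: 26 10

Derivation:
Step 1: prey: 26+5-5=26; pred: 10+2-2=10
Step 2: prey: 26+5-5=26; pred: 10+2-2=10
Step 3: prey: 26+5-5=26; pred: 10+2-2=10
Step 4: prey: 26+5-5=26; pred: 10+2-2=10
Step 5: prey: 26+5-5=26; pred: 10+2-2=10
Step 6: prey: 26+5-5=26; pred: 10+2-2=10
Step 7: prey: 26+5-5=26; pred: 10+2-2=10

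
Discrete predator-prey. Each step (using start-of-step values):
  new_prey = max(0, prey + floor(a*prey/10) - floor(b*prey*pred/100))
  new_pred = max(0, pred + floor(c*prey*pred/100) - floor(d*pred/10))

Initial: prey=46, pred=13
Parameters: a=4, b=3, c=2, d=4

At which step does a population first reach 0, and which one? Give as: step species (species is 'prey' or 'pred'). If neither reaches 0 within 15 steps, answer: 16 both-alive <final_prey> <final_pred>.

Answer: 16 both-alive 1 2

Derivation:
Step 1: prey: 46+18-17=47; pred: 13+11-5=19
Step 2: prey: 47+18-26=39; pred: 19+17-7=29
Step 3: prey: 39+15-33=21; pred: 29+22-11=40
Step 4: prey: 21+8-25=4; pred: 40+16-16=40
Step 5: prey: 4+1-4=1; pred: 40+3-16=27
Step 6: prey: 1+0-0=1; pred: 27+0-10=17
Step 7: prey: 1+0-0=1; pred: 17+0-6=11
Step 8: prey: 1+0-0=1; pred: 11+0-4=7
Step 9: prey: 1+0-0=1; pred: 7+0-2=5
Step 10: prey: 1+0-0=1; pred: 5+0-2=3
Step 11: prey: 1+0-0=1; pred: 3+0-1=2
Step 12: prey: 1+0-0=1; pred: 2+0-0=2
Steps 13-15: state stable at prey=1, pred=2 (no change)
No extinction within 15 steps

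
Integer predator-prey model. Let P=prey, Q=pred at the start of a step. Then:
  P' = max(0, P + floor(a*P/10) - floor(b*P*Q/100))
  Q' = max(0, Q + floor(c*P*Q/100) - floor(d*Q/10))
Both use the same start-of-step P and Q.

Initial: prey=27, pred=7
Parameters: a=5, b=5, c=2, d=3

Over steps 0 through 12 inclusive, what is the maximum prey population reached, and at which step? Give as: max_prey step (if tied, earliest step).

Step 1: prey: 27+13-9=31; pred: 7+3-2=8
Step 2: prey: 31+15-12=34; pred: 8+4-2=10
Step 3: prey: 34+17-17=34; pred: 10+6-3=13
Step 4: prey: 34+17-22=29; pred: 13+8-3=18
Step 5: prey: 29+14-26=17; pred: 18+10-5=23
Step 6: prey: 17+8-19=6; pred: 23+7-6=24
Step 7: prey: 6+3-7=2; pred: 24+2-7=19
Step 8: prey: 2+1-1=2; pred: 19+0-5=14
Step 9: prey: 2+1-1=2; pred: 14+0-4=10
Step 10: prey: 2+1-1=2; pred: 10+0-3=7
Step 11: prey: 2+1-0=3; pred: 7+0-2=5
Step 12: prey: 3+1-0=4; pred: 5+0-1=4
Max prey = 34 at step 2

Answer: 34 2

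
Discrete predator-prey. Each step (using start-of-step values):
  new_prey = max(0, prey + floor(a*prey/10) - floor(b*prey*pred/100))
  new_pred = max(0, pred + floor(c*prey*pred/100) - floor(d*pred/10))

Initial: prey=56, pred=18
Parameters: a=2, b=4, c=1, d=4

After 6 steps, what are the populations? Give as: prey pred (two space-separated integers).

Step 1: prey: 56+11-40=27; pred: 18+10-7=21
Step 2: prey: 27+5-22=10; pred: 21+5-8=18
Step 3: prey: 10+2-7=5; pred: 18+1-7=12
Step 4: prey: 5+1-2=4; pred: 12+0-4=8
Step 5: prey: 4+0-1=3; pred: 8+0-3=5
Step 6: prey: 3+0-0=3; pred: 5+0-2=3

Answer: 3 3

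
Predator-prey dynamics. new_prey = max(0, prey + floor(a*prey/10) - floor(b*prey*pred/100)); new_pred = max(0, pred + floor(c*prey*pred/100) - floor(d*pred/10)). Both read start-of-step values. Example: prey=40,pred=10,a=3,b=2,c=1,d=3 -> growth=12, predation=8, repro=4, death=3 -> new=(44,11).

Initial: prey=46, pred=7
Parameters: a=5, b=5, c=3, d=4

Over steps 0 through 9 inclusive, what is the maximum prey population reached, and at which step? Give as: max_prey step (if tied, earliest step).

Answer: 53 1

Derivation:
Step 1: prey: 46+23-16=53; pred: 7+9-2=14
Step 2: prey: 53+26-37=42; pred: 14+22-5=31
Step 3: prey: 42+21-65=0; pred: 31+39-12=58
Step 4: prey: 0+0-0=0; pred: 58+0-23=35
Step 5: prey: 0+0-0=0; pred: 35+0-14=21
Step 6: prey: 0+0-0=0; pred: 21+0-8=13
Step 7: prey: 0+0-0=0; pred: 13+0-5=8
Step 8: prey: 0+0-0=0; pred: 8+0-3=5
Step 9: prey: 0+0-0=0; pred: 5+0-2=3
Max prey = 53 at step 1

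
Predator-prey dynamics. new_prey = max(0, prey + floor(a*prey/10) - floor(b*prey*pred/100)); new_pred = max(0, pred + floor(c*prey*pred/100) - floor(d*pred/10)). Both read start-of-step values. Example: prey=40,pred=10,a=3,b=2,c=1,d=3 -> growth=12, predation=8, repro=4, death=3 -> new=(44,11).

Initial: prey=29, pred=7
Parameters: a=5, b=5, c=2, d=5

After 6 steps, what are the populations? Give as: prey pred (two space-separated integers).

Answer: 20 19

Derivation:
Step 1: prey: 29+14-10=33; pred: 7+4-3=8
Step 2: prey: 33+16-13=36; pred: 8+5-4=9
Step 3: prey: 36+18-16=38; pred: 9+6-4=11
Step 4: prey: 38+19-20=37; pred: 11+8-5=14
Step 5: prey: 37+18-25=30; pred: 14+10-7=17
Step 6: prey: 30+15-25=20; pred: 17+10-8=19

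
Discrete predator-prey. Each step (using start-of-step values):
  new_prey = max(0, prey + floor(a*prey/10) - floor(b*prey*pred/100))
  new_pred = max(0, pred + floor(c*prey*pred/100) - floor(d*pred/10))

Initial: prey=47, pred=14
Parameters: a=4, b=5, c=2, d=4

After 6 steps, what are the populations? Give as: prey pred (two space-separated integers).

Step 1: prey: 47+18-32=33; pred: 14+13-5=22
Step 2: prey: 33+13-36=10; pred: 22+14-8=28
Step 3: prey: 10+4-14=0; pred: 28+5-11=22
Step 4: prey: 0+0-0=0; pred: 22+0-8=14
Step 5: prey: 0+0-0=0; pred: 14+0-5=9
Step 6: prey: 0+0-0=0; pred: 9+0-3=6

Answer: 0 6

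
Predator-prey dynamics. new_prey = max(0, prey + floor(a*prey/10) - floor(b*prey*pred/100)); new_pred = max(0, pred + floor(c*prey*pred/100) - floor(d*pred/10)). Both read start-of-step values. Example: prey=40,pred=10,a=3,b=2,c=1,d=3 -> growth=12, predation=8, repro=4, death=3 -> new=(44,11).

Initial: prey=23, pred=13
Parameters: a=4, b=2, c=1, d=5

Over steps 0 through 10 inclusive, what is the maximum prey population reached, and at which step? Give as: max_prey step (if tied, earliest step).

Answer: 164 9

Derivation:
Step 1: prey: 23+9-5=27; pred: 13+2-6=9
Step 2: prey: 27+10-4=33; pred: 9+2-4=7
Step 3: prey: 33+13-4=42; pred: 7+2-3=6
Step 4: prey: 42+16-5=53; pred: 6+2-3=5
Step 5: prey: 53+21-5=69; pred: 5+2-2=5
Step 6: prey: 69+27-6=90; pred: 5+3-2=6
Step 7: prey: 90+36-10=116; pred: 6+5-3=8
Step 8: prey: 116+46-18=144; pred: 8+9-4=13
Step 9: prey: 144+57-37=164; pred: 13+18-6=25
Step 10: prey: 164+65-82=147; pred: 25+41-12=54
Max prey = 164 at step 9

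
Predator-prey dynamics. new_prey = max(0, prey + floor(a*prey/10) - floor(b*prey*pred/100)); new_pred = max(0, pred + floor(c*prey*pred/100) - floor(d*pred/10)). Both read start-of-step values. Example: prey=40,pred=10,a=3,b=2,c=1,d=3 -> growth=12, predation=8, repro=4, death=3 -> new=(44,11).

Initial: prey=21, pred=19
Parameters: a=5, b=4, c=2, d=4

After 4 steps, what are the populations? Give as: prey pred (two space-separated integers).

Answer: 9 12

Derivation:
Step 1: prey: 21+10-15=16; pred: 19+7-7=19
Step 2: prey: 16+8-12=12; pred: 19+6-7=18
Step 3: prey: 12+6-8=10; pred: 18+4-7=15
Step 4: prey: 10+5-6=9; pred: 15+3-6=12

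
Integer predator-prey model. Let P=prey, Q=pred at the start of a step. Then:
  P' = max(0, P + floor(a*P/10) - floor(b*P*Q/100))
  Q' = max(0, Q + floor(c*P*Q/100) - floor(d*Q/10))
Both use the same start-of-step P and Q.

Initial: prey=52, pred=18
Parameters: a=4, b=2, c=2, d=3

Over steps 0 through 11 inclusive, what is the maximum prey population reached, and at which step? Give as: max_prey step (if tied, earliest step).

Step 1: prey: 52+20-18=54; pred: 18+18-5=31
Step 2: prey: 54+21-33=42; pred: 31+33-9=55
Step 3: prey: 42+16-46=12; pred: 55+46-16=85
Step 4: prey: 12+4-20=0; pred: 85+20-25=80
Step 5: prey: 0+0-0=0; pred: 80+0-24=56
Step 6: prey: 0+0-0=0; pred: 56+0-16=40
Step 7: prey: 0+0-0=0; pred: 40+0-12=28
Step 8: prey: 0+0-0=0; pred: 28+0-8=20
Step 9: prey: 0+0-0=0; pred: 20+0-6=14
Step 10: prey: 0+0-0=0; pred: 14+0-4=10
Step 11: prey: 0+0-0=0; pred: 10+0-3=7
Max prey = 54 at step 1

Answer: 54 1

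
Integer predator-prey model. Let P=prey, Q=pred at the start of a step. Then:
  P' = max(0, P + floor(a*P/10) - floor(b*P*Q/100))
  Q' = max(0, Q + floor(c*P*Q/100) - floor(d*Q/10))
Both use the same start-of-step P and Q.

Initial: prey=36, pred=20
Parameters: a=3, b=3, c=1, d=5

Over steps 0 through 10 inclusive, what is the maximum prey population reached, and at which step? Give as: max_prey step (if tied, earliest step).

Step 1: prey: 36+10-21=25; pred: 20+7-10=17
Step 2: prey: 25+7-12=20; pred: 17+4-8=13
Step 3: prey: 20+6-7=19; pred: 13+2-6=9
Step 4: prey: 19+5-5=19; pred: 9+1-4=6
Step 5: prey: 19+5-3=21; pred: 6+1-3=4
Step 6: prey: 21+6-2=25; pred: 4+0-2=2
Step 7: prey: 25+7-1=31; pred: 2+0-1=1
Step 8: prey: 31+9-0=40; pred: 1+0-0=1
Step 9: prey: 40+12-1=51; pred: 1+0-0=1
Step 10: prey: 51+15-1=65; pred: 1+0-0=1
Max prey = 65 at step 10

Answer: 65 10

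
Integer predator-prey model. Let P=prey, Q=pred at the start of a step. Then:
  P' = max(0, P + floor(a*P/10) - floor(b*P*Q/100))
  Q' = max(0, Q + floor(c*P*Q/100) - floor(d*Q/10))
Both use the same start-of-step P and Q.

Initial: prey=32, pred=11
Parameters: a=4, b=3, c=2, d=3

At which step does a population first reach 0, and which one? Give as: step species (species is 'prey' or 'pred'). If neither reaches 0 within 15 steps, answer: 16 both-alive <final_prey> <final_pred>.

Step 1: prey: 32+12-10=34; pred: 11+7-3=15
Step 2: prey: 34+13-15=32; pred: 15+10-4=21
Step 3: prey: 32+12-20=24; pred: 21+13-6=28
Step 4: prey: 24+9-20=13; pred: 28+13-8=33
Step 5: prey: 13+5-12=6; pred: 33+8-9=32
Step 6: prey: 6+2-5=3; pred: 32+3-9=26
Step 7: prey: 3+1-2=2; pred: 26+1-7=20
Step 8: prey: 2+0-1=1; pred: 20+0-6=14
Step 9: prey: 1+0-0=1; pred: 14+0-4=10
Step 10: prey: 1+0-0=1; pred: 10+0-3=7
Step 11: prey: 1+0-0=1; pred: 7+0-2=5
Step 12: prey: 1+0-0=1; pred: 5+0-1=4
Step 13: prey: 1+0-0=1; pred: 4+0-1=3
Step 14: prey: 1+0-0=1; pred: 3+0-0=3
Steps 15-15: state stable at prey=1, pred=3 (no change)
No extinction within 15 steps

Answer: 16 both-alive 1 3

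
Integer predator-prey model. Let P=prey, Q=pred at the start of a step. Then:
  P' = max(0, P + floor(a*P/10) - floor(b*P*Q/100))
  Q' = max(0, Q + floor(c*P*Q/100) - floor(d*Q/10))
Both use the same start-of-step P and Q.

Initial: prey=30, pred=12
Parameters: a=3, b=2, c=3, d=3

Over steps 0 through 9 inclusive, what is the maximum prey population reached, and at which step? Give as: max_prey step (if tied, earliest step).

Answer: 32 1

Derivation:
Step 1: prey: 30+9-7=32; pred: 12+10-3=19
Step 2: prey: 32+9-12=29; pred: 19+18-5=32
Step 3: prey: 29+8-18=19; pred: 32+27-9=50
Step 4: prey: 19+5-19=5; pred: 50+28-15=63
Step 5: prey: 5+1-6=0; pred: 63+9-18=54
Step 6: prey: 0+0-0=0; pred: 54+0-16=38
Step 7: prey: 0+0-0=0; pred: 38+0-11=27
Step 8: prey: 0+0-0=0; pred: 27+0-8=19
Step 9: prey: 0+0-0=0; pred: 19+0-5=14
Max prey = 32 at step 1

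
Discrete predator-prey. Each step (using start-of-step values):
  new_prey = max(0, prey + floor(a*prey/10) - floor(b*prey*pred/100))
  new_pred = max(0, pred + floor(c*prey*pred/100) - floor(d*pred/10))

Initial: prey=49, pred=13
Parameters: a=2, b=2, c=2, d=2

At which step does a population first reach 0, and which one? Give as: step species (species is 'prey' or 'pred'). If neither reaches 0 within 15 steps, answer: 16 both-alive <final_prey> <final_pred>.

Answer: 4 prey

Derivation:
Step 1: prey: 49+9-12=46; pred: 13+12-2=23
Step 2: prey: 46+9-21=34; pred: 23+21-4=40
Step 3: prey: 34+6-27=13; pred: 40+27-8=59
Step 4: prey: 13+2-15=0; pred: 59+15-11=63
First extinction: prey at step 4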